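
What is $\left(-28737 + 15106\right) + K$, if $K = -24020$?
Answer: $-37651$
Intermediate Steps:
$\left(-28737 + 15106\right) + K = \left(-28737 + 15106\right) - 24020 = -13631 - 24020 = -37651$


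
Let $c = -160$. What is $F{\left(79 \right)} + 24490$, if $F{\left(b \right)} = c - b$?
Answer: $24251$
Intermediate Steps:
$F{\left(b \right)} = -160 - b$
$F{\left(79 \right)} + 24490 = \left(-160 - 79\right) + 24490 = -239 + 24490 = 24251$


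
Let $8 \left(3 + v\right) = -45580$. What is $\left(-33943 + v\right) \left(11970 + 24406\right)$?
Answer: $-1442071956$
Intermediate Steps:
$v = - \frac{11401}{2}$ ($v = -3 + \frac{1}{8} \left(-45580\right) = -3 - \frac{11395}{2} = - \frac{11401}{2} \approx -5700.5$)
$\left(-33943 + v\right) \left(11970 + 24406\right) = \left(-33943 - \frac{11401}{2}\right) \left(11970 + 24406\right) = \left(- \frac{79287}{2}\right) 36376 = -1442071956$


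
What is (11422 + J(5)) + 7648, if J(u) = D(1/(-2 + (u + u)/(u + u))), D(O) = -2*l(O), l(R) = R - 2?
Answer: 19076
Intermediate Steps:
l(R) = -2 + R
D(O) = 4 - 2*O (D(O) = -2*(-2 + O) = 4 - 2*O)
J(u) = 6 (J(u) = 4 - 2/(-2 + (u + u)/(u + u)) = 4 - 2/(-2 + (2*u)/((2*u))) = 4 - 2/(-2 + (2*u)*(1/(2*u))) = 4 - 2/(-2 + 1) = 4 - 2/(-1) = 4 - 2*(-1) = 4 + 2 = 6)
(11422 + J(5)) + 7648 = (11422 + 6) + 7648 = 11428 + 7648 = 19076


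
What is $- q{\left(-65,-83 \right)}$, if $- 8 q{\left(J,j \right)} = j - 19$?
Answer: $- \frac{51}{4} \approx -12.75$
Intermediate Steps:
$q{\left(J,j \right)} = \frac{19}{8} - \frac{j}{8}$ ($q{\left(J,j \right)} = - \frac{j - 19}{8} = - \frac{-19 + j}{8} = \frac{19}{8} - \frac{j}{8}$)
$- q{\left(-65,-83 \right)} = - (\frac{19}{8} - - \frac{83}{8}) = - (\frac{19}{8} + \frac{83}{8}) = \left(-1\right) \frac{51}{4} = - \frac{51}{4}$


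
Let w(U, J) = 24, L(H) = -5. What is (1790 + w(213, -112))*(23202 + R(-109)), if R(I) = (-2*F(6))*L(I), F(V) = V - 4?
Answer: 42124708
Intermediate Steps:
F(V) = -4 + V
R(I) = 20 (R(I) = -2*(-4 + 6)*(-5) = -2*2*(-5) = -4*(-5) = 20)
(1790 + w(213, -112))*(23202 + R(-109)) = (1790 + 24)*(23202 + 20) = 1814*23222 = 42124708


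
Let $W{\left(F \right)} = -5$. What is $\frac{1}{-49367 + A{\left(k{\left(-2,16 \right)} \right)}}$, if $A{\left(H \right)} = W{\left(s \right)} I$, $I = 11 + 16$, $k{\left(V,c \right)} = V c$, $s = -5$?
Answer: $- \frac{1}{49502} \approx -2.0201 \cdot 10^{-5}$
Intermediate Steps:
$I = 27$
$A{\left(H \right)} = -135$ ($A{\left(H \right)} = \left(-5\right) 27 = -135$)
$\frac{1}{-49367 + A{\left(k{\left(-2,16 \right)} \right)}} = \frac{1}{-49367 - 135} = \frac{1}{-49502} = - \frac{1}{49502}$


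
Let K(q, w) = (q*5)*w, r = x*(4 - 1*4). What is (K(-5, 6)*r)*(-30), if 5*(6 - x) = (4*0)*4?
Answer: 0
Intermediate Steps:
x = 6 (x = 6 - 4*0*4/5 = 6 - 0*4 = 6 - 1/5*0 = 6 + 0 = 6)
r = 0 (r = 6*(4 - 1*4) = 6*(4 - 4) = 6*0 = 0)
K(q, w) = 5*q*w (K(q, w) = (5*q)*w = 5*q*w)
(K(-5, 6)*r)*(-30) = ((5*(-5)*6)*0)*(-30) = -150*0*(-30) = 0*(-30) = 0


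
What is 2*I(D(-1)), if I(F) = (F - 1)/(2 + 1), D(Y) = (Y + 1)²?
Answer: -⅔ ≈ -0.66667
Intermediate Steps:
D(Y) = (1 + Y)²
I(F) = -⅓ + F/3 (I(F) = (-1 + F)/3 = -⅓ + F/3)
2*I(D(-1)) = 2*(-⅓ + (1 - 1)²/3) = 2*(-⅓ + (⅓)*0²) = 2*(-⅓ + (⅓)*0) = 2*(-⅓ + 0) = 2*(-⅓) = -⅔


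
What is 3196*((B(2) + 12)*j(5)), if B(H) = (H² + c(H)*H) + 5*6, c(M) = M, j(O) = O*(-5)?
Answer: -3995000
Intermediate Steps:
j(O) = -5*O
B(H) = 30 + 2*H² (B(H) = (H² + H*H) + 5*6 = (H² + H²) + 30 = 2*H² + 30 = 30 + 2*H²)
3196*((B(2) + 12)*j(5)) = 3196*(((30 + 2*2²) + 12)*(-5*5)) = 3196*(((30 + 2*4) + 12)*(-25)) = 3196*(((30 + 8) + 12)*(-25)) = 3196*((38 + 12)*(-25)) = 3196*(50*(-25)) = 3196*(-1250) = -3995000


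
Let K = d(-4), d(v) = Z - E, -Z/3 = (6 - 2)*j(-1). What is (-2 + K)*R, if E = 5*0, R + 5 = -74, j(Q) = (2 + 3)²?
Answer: 23858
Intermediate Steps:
j(Q) = 25 (j(Q) = 5² = 25)
R = -79 (R = -5 - 74 = -79)
E = 0
Z = -300 (Z = -3*(6 - 2)*25 = -12*25 = -3*100 = -300)
d(v) = -300 (d(v) = -300 - 1*0 = -300 + 0 = -300)
K = -300
(-2 + K)*R = (-2 - 300)*(-79) = -302*(-79) = 23858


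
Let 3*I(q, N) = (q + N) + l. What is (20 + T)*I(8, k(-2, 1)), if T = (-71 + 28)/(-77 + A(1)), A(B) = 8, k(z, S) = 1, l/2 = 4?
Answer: 24191/207 ≈ 116.86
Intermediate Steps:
l = 8 (l = 2*4 = 8)
T = 43/69 (T = (-71 + 28)/(-77 + 8) = -43/(-69) = -43*(-1/69) = 43/69 ≈ 0.62319)
I(q, N) = 8/3 + N/3 + q/3 (I(q, N) = ((q + N) + 8)/3 = ((N + q) + 8)/3 = (8 + N + q)/3 = 8/3 + N/3 + q/3)
(20 + T)*I(8, k(-2, 1)) = (20 + 43/69)*(8/3 + (1/3)*1 + (1/3)*8) = 1423*(8/3 + 1/3 + 8/3)/69 = (1423/69)*(17/3) = 24191/207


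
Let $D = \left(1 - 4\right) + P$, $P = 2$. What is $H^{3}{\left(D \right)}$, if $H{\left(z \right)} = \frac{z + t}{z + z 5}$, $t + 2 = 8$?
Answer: $- \frac{125}{216} \approx -0.5787$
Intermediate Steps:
$t = 6$ ($t = -2 + 8 = 6$)
$D = -1$ ($D = \left(1 - 4\right) + 2 = -3 + 2 = -1$)
$H{\left(z \right)} = \frac{6 + z}{6 z}$ ($H{\left(z \right)} = \frac{z + 6}{z + z 5} = \frac{6 + z}{z + 5 z} = \frac{6 + z}{6 z}$)
$H^{3}{\left(D \right)} = \left(\frac{6 - 1}{6 \left(-1\right)}\right)^{3} = \left(\frac{1}{6} \left(-1\right) 5\right)^{3} = \left(- \frac{5}{6}\right)^{3} = - \frac{125}{216}$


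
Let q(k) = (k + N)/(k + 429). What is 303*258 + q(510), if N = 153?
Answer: 24468683/313 ≈ 78175.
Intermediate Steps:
q(k) = (153 + k)/(429 + k) (q(k) = (k + 153)/(k + 429) = (153 + k)/(429 + k))
303*258 + q(510) = 303*258 + (153 + 510)/(429 + 510) = 78174 + 663/939 = 78174 + (1/939)*663 = 78174 + 221/313 = 24468683/313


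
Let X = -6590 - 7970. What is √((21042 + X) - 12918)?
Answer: 2*I*√1609 ≈ 80.225*I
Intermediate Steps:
X = -14560
√((21042 + X) - 12918) = √((21042 - 14560) - 12918) = √(6482 - 12918) = √(-6436) = 2*I*√1609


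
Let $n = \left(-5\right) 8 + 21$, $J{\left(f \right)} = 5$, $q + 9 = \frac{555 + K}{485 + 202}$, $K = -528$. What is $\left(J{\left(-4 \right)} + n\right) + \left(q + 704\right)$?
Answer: $\frac{155958}{229} \approx 681.04$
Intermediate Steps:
$q = - \frac{2052}{229}$ ($q = -9 + \frac{555 - 528}{485 + 202} = -9 + \frac{27}{687} = -9 + 27 \cdot \frac{1}{687} = -9 + \frac{9}{229} = - \frac{2052}{229} \approx -8.9607$)
$n = -19$ ($n = -40 + 21 = -19$)
$\left(J{\left(-4 \right)} + n\right) + \left(q + 704\right) = \left(5 - 19\right) + \left(- \frac{2052}{229} + 704\right) = -14 + \frac{159164}{229} = \frac{155958}{229}$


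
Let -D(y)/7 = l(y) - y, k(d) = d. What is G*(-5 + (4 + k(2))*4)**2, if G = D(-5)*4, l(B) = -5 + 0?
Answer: 0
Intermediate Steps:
l(B) = -5
D(y) = 35 + 7*y (D(y) = -7*(-5 - y) = 35 + 7*y)
G = 0 (G = (35 + 7*(-5))*4 = (35 - 35)*4 = 0*4 = 0)
G*(-5 + (4 + k(2))*4)**2 = 0*(-5 + (4 + 2)*4)**2 = 0*(-5 + 6*4)**2 = 0*(-5 + 24)**2 = 0*19**2 = 0*361 = 0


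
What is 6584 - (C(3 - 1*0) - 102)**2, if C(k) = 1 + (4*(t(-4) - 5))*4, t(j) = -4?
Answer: -53441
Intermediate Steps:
C(k) = -143 (C(k) = 1 + (4*(-4 - 5))*4 = 1 + (4*(-9))*4 = 1 - 36*4 = 1 - 144 = -143)
6584 - (C(3 - 1*0) - 102)**2 = 6584 - (-143 - 102)**2 = 6584 - 1*(-245)**2 = 6584 - 1*60025 = 6584 - 60025 = -53441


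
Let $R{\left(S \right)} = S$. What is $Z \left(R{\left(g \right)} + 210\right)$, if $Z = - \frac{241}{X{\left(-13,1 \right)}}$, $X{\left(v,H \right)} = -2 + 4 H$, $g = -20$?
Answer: $-22895$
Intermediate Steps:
$Z = - \frac{241}{2}$ ($Z = - \frac{241}{-2 + 4 \cdot 1} = - \frac{241}{-2 + 4} = - \frac{241}{2} \approx -120.5$)
$Z \left(R{\left(g \right)} + 210\right) = - \frac{241 \left(-20 + 210\right)}{2} = \left(- \frac{241}{2}\right) 190 = -22895$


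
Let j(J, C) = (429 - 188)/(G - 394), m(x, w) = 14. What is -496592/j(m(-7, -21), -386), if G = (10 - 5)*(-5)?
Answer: 208072048/241 ≈ 8.6337e+5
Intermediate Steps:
G = -25 (G = 5*(-5) = -25)
j(J, C) = -241/419 (j(J, C) = (429 - 188)/(-25 - 394) = 241/(-419) = 241*(-1/419) = -241/419)
-496592/j(m(-7, -21), -386) = -496592/(-241/419) = -496592*(-419/241) = 208072048/241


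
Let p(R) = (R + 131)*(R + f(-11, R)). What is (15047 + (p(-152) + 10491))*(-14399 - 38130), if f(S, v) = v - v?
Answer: -1509158170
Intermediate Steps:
f(S, v) = 0
p(R) = R*(131 + R) (p(R) = (R + 131)*(R + 0) = (131 + R)*R = R*(131 + R))
(15047 + (p(-152) + 10491))*(-14399 - 38130) = (15047 + (-152*(131 - 152) + 10491))*(-14399 - 38130) = (15047 + (-152*(-21) + 10491))*(-52529) = (15047 + (3192 + 10491))*(-52529) = (15047 + 13683)*(-52529) = 28730*(-52529) = -1509158170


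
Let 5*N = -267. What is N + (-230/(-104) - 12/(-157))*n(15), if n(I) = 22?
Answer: -62549/20410 ≈ -3.0646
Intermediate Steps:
N = -267/5 (N = (⅕)*(-267) = -267/5 ≈ -53.400)
N + (-230/(-104) - 12/(-157))*n(15) = -267/5 + (-230/(-104) - 12/(-157))*22 = -267/5 + (-230*(-1/104) - 12*(-1/157))*22 = -267/5 + (115/52 + 12/157)*22 = -267/5 + (18679/8164)*22 = -267/5 + 205469/4082 = -62549/20410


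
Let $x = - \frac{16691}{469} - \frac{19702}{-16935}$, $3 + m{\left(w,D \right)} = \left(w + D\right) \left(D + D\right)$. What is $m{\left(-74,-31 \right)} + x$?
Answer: $\frac{51408523258}{7942515} \approx 6472.6$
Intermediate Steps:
$m{\left(w,D \right)} = -3 + 2 D \left(D + w\right)$ ($m{\left(w,D \right)} = -3 + \left(w + D\right) \left(D + D\right) = -3 + \left(D + w\right) 2 D = -3 + 2 D \left(D + w\right)$)
$x = - \frac{273421847}{7942515}$ ($x = \left(-16691\right) \frac{1}{469} - - \frac{19702}{16935} = - \frac{16691}{469} + \frac{19702}{16935} = - \frac{273421847}{7942515} \approx -34.425$)
$m{\left(-74,-31 \right)} + x = \left(-3 + 2 \left(-31\right)^{2} + 2 \left(-31\right) \left(-74\right)\right) - \frac{273421847}{7942515} = \left(-3 + 2 \cdot 961 + 4588\right) - \frac{273421847}{7942515} = \left(-3 + 1922 + 4588\right) - \frac{273421847}{7942515} = 6507 - \frac{273421847}{7942515} = \frac{51408523258}{7942515}$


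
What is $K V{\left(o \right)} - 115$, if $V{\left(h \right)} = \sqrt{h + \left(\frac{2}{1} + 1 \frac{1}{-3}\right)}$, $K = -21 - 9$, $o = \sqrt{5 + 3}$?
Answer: $-115 - 10 \sqrt{15 + 18 \sqrt{2}} \approx -178.6$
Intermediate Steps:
$o = 2 \sqrt{2}$ ($o = \sqrt{8} = 2 \sqrt{2} \approx 2.8284$)
$K = -30$
$V{\left(h \right)} = \sqrt{\frac{5}{3} + h}$ ($V{\left(h \right)} = \sqrt{h + \left(2 \cdot 1 + 1 \left(- \frac{1}{3}\right)\right)} = \sqrt{h + \left(2 - \frac{1}{3}\right)} = \sqrt{h + \frac{5}{3}} = \sqrt{\frac{5}{3} + h}$)
$K V{\left(o \right)} - 115 = - 30 \frac{\sqrt{15 + 9 \cdot 2 \sqrt{2}}}{3} - 115 = - 30 \frac{\sqrt{15 + 18 \sqrt{2}}}{3} - 115 = - 10 \sqrt{15 + 18 \sqrt{2}} - 115 = -115 - 10 \sqrt{15 + 18 \sqrt{2}}$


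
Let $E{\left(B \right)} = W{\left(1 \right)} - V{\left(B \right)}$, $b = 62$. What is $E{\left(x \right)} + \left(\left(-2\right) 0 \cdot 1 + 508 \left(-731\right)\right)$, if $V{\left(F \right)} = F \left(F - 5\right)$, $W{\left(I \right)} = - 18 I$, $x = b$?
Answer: $-374900$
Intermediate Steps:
$x = 62$
$V{\left(F \right)} = F \left(-5 + F\right)$
$E{\left(B \right)} = -18 - B \left(-5 + B\right)$ ($E{\left(B \right)} = \left(-18\right) 1 - B \left(-5 + B\right) = -18 - B \left(-5 + B\right)$)
$E{\left(x \right)} + \left(\left(-2\right) 0 \cdot 1 + 508 \left(-731\right)\right) = \left(-18 - 62 \left(-5 + 62\right)\right) + \left(\left(-2\right) 0 \cdot 1 + 508 \left(-731\right)\right) = \left(-18 - 62 \cdot 57\right) + \left(0 \cdot 1 - 371348\right) = \left(-18 - 3534\right) + \left(0 - 371348\right) = -3552 - 371348 = -374900$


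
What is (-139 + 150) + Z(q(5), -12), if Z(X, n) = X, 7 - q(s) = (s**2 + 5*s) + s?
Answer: -37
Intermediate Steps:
q(s) = 7 - s**2 - 6*s (q(s) = 7 - ((s**2 + 5*s) + s) = 7 - (s**2 + 6*s) = 7 + (-s**2 - 6*s) = 7 - s**2 - 6*s)
(-139 + 150) + Z(q(5), -12) = (-139 + 150) + (7 - 1*5**2 - 6*5) = 11 + (7 - 1*25 - 30) = 11 + (7 - 25 - 30) = 11 - 48 = -37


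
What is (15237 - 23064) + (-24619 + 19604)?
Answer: -12842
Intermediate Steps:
(15237 - 23064) + (-24619 + 19604) = -7827 - 5015 = -12842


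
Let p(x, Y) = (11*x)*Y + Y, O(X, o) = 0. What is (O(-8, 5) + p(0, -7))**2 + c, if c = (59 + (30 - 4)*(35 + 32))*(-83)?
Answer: -149434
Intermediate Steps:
p(x, Y) = Y + 11*Y*x (p(x, Y) = 11*Y*x + Y = Y + 11*Y*x)
c = -149483 (c = (59 + 26*67)*(-83) = (59 + 1742)*(-83) = 1801*(-83) = -149483)
(O(-8, 5) + p(0, -7))**2 + c = (0 - 7*(1 + 11*0))**2 - 149483 = (0 - 7*(1 + 0))**2 - 149483 = (0 - 7*1)**2 - 149483 = (0 - 7)**2 - 149483 = (-7)**2 - 149483 = 49 - 149483 = -149434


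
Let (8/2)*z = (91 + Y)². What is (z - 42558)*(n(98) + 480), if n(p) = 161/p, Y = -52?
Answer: -1137618273/56 ≈ -2.0315e+7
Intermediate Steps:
z = 1521/4 (z = (91 - 52)²/4 = (¼)*39² = (¼)*1521 = 1521/4 ≈ 380.25)
(z - 42558)*(n(98) + 480) = (1521/4 - 42558)*(161/98 + 480) = -168711*(161*(1/98) + 480)/4 = -168711*(23/14 + 480)/4 = -168711/4*6743/14 = -1137618273/56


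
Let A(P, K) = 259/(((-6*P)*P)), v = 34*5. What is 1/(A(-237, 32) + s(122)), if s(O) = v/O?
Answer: 20557854/28630391 ≈ 0.71804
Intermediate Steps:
v = 170
s(O) = 170/O
A(P, K) = -259/(6*P²) (A(P, K) = 259/((-6*P²)) = 259*(-1/(6*P²)) = -259/(6*P²))
1/(A(-237, 32) + s(122)) = 1/(-259/6/(-237)² + 170/122) = 1/(-259/6*1/56169 + 170*(1/122)) = 1/(-259/337014 + 85/61) = 1/(28630391/20557854) = 20557854/28630391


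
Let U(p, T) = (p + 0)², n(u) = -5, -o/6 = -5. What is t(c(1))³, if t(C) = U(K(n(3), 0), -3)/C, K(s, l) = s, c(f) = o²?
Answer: 1/46656 ≈ 2.1433e-5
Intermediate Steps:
o = 30 (o = -6*(-5) = 30)
c(f) = 900 (c(f) = 30² = 900)
U(p, T) = p²
t(C) = 25/C (t(C) = (-5)²/C = 25/C)
t(c(1))³ = (25/900)³ = (25*(1/900))³ = (1/36)³ = 1/46656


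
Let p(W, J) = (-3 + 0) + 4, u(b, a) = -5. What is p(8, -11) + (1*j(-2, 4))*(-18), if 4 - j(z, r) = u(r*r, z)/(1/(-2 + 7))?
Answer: -521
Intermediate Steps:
p(W, J) = 1 (p(W, J) = -3 + 4 = 1)
j(z, r) = 29 (j(z, r) = 4 - (-5)/(1/(-2 + 7)) = 4 - (-5)/(1/5) = 4 - (-5)/⅕ = 4 - (-5)*5 = 4 - 1*(-25) = 4 + 25 = 29)
p(8, -11) + (1*j(-2, 4))*(-18) = 1 + (1*29)*(-18) = 1 + 29*(-18) = 1 - 522 = -521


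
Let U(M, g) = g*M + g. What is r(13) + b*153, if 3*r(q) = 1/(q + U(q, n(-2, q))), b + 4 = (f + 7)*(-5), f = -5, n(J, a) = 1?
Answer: -173501/81 ≈ -2142.0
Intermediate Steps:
U(M, g) = g + M*g (U(M, g) = M*g + g = g + M*g)
b = -14 (b = -4 + (-5 + 7)*(-5) = -4 + 2*(-5) = -4 - 10 = -14)
r(q) = 1/(3*(1 + 2*q)) (r(q) = 1/(3*(q + 1*(1 + q))) = 1/(3*(q + (1 + q))) = 1/(3*(1 + 2*q)))
r(13) + b*153 = 1/(3*(1 + 2*13)) - 14*153 = 1/(3*(1 + 26)) - 2142 = (⅓)/27 - 2142 = (⅓)*(1/27) - 2142 = 1/81 - 2142 = -173501/81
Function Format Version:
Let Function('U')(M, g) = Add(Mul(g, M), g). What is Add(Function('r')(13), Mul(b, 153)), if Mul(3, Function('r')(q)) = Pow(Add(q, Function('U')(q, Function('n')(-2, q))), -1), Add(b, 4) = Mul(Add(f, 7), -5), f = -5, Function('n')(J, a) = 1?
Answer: Rational(-173501, 81) ≈ -2142.0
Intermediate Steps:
Function('U')(M, g) = Add(g, Mul(M, g)) (Function('U')(M, g) = Add(Mul(M, g), g) = Add(g, Mul(M, g)))
b = -14 (b = Add(-4, Mul(Add(-5, 7), -5)) = Add(-4, Mul(2, -5)) = Add(-4, -10) = -14)
Function('r')(q) = Mul(Rational(1, 3), Pow(Add(1, Mul(2, q)), -1)) (Function('r')(q) = Mul(Rational(1, 3), Pow(Add(q, Mul(1, Add(1, q))), -1)) = Mul(Rational(1, 3), Pow(Add(q, Add(1, q)), -1)) = Mul(Rational(1, 3), Pow(Add(1, Mul(2, q)), -1)))
Add(Function('r')(13), Mul(b, 153)) = Add(Mul(Rational(1, 3), Pow(Add(1, Mul(2, 13)), -1)), Mul(-14, 153)) = Add(Mul(Rational(1, 3), Pow(Add(1, 26), -1)), -2142) = Add(Mul(Rational(1, 3), Pow(27, -1)), -2142) = Add(Mul(Rational(1, 3), Rational(1, 27)), -2142) = Add(Rational(1, 81), -2142) = Rational(-173501, 81)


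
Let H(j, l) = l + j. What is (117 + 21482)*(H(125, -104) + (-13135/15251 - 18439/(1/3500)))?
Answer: -21258726208408036/15251 ≈ -1.3939e+12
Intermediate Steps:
H(j, l) = j + l
(117 + 21482)*(H(125, -104) + (-13135/15251 - 18439/(1/3500))) = (117 + 21482)*((125 - 104) + (-13135/15251 - 18439/(1/3500))) = 21599*(21 + (-13135*1/15251 - 18439/1/3500)) = 21599*(21 + (-13135/15251 - 18439*3500)) = 21599*(21 + (-13135/15251 - 64536500)) = 21599*(21 - 984246174635/15251) = 21599*(-984245854364/15251) = -21258726208408036/15251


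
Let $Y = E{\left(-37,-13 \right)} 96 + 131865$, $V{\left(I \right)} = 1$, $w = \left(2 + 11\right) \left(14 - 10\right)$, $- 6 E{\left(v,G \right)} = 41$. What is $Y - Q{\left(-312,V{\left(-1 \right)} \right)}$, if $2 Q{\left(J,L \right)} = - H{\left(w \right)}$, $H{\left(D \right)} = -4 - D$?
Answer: $131181$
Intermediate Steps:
$E{\left(v,G \right)} = - \frac{41}{6}$ ($E{\left(v,G \right)} = \left(- \frac{1}{6}\right) 41 = - \frac{41}{6}$)
$w = 52$ ($w = 13 \cdot 4 = 52$)
$Q{\left(J,L \right)} = 28$ ($Q{\left(J,L \right)} = \frac{\left(-1\right) \left(-4 - 52\right)}{2} = \frac{\left(-1\right) \left(-56\right)}{2} = \frac{1}{2} \cdot 56 = 28$)
$Y = 131209$ ($Y = \left(- \frac{41}{6}\right) 96 + 131865 = -656 + 131865 = 131209$)
$Y - Q{\left(-312,V{\left(-1 \right)} \right)} = 131209 - 28 = 131181$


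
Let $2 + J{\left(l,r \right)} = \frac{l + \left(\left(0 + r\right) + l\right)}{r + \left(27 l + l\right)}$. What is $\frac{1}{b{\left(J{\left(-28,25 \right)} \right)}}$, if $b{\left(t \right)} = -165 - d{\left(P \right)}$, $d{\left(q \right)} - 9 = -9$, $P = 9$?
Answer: $- \frac{1}{165} \approx -0.0060606$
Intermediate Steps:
$d{\left(q \right)} = 0$ ($d{\left(q \right)} = 9 - 9 = 0$)
$J{\left(l,r \right)} = -2 + \frac{r + 2 l}{r + 28 l}$ ($J{\left(l,r \right)} = -2 + \frac{l + \left(\left(0 + r\right) + l\right)}{r + \left(27 l + l\right)} = -2 + \frac{l + \left(r + l\right)}{r + 28 l} = -2 + \frac{l + \left(l + r\right)}{r + 28 l} = -2 + \frac{r + 2 l}{r + 28 l}$)
$b{\left(t \right)} = -165$ ($b{\left(t \right)} = -165 - 0 = -165 + 0 = -165$)
$\frac{1}{b{\left(J{\left(-28,25 \right)} \right)}} = \frac{1}{-165} = - \frac{1}{165}$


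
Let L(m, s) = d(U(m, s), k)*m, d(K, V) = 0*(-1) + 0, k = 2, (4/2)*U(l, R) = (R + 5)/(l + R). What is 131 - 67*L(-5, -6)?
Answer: 131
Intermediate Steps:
U(l, R) = (5 + R)/(2*(R + l)) (U(l, R) = ((R + 5)/(l + R))/2 = ((5 + R)/(R + l))/2 = (5 + R)/(2*(R + l)))
d(K, V) = 0 (d(K, V) = 0 + 0 = 0)
L(m, s) = 0 (L(m, s) = 0*m = 0)
131 - 67*L(-5, -6) = 131 - 67*0 = 131 + 0 = 131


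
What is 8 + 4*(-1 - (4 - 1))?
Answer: -8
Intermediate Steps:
8 + 4*(-1 - (4 - 1)) = 8 + 4*(-1 - 1*3) = 8 + 4*(-1 - 3) = 8 + 4*(-4) = 8 - 16 = -8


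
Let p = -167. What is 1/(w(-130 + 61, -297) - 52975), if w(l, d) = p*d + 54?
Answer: -1/3322 ≈ -0.00030102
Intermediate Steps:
w(l, d) = 54 - 167*d (w(l, d) = -167*d + 54 = 54 - 167*d)
1/(w(-130 + 61, -297) - 52975) = 1/((54 - 167*(-297)) - 52975) = 1/((54 + 49599) - 52975) = 1/(49653 - 52975) = 1/(-3322) = -1/3322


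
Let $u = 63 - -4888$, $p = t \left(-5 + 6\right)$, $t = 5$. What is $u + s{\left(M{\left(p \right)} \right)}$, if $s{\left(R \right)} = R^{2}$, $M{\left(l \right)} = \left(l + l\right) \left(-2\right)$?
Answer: $5351$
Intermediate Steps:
$p = 5$ ($p = 5 \left(-5 + 6\right) = 5 \cdot 1 = 5$)
$M{\left(l \right)} = - 4 l$ ($M{\left(l \right)} = 2 l \left(-2\right) = - 4 l$)
$u = 4951$ ($u = 63 + 4888 = 4951$)
$u + s{\left(M{\left(p \right)} \right)} = 4951 + \left(\left(-4\right) 5\right)^{2} = 4951 + \left(-20\right)^{2} = 4951 + 400 = 5351$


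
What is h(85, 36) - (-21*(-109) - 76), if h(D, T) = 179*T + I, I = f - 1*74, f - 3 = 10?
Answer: 4170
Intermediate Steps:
f = 13 (f = 3 + 10 = 13)
I = -61 (I = 13 - 1*74 = 13 - 74 = -61)
h(D, T) = -61 + 179*T (h(D, T) = 179*T - 61 = -61 + 179*T)
h(85, 36) - (-21*(-109) - 76) = (-61 + 179*36) - (-21*(-109) - 76) = (-61 + 6444) - (2289 - 76) = 6383 - 1*2213 = 6383 - 2213 = 4170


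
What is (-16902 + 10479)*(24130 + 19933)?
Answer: -283016649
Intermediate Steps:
(-16902 + 10479)*(24130 + 19933) = -6423*44063 = -283016649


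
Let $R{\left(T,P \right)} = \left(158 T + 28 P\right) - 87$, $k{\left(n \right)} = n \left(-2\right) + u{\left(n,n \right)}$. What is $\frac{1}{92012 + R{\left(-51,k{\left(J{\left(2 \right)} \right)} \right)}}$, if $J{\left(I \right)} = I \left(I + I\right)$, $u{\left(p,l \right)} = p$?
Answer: $\frac{1}{83643} \approx 1.1956 \cdot 10^{-5}$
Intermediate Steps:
$J{\left(I \right)} = 2 I^{2}$ ($J{\left(I \right)} = I 2 I = 2 I^{2}$)
$k{\left(n \right)} = - n$ ($k{\left(n \right)} = n \left(-2\right) + n = - 2 n + n = - n$)
$R{\left(T,P \right)} = -87 + 28 P + 158 T$ ($R{\left(T,P \right)} = \left(28 P + 158 T\right) - 87 = -87 + 28 P + 158 T$)
$\frac{1}{92012 + R{\left(-51,k{\left(J{\left(2 \right)} \right)} \right)}} = \frac{1}{92012 + \left(-87 + 28 \left(- 2 \cdot 2^{2}\right) + 158 \left(-51\right)\right)} = \frac{1}{92012 - \left(8145 - - 28 \cdot 2 \cdot 4\right)} = \frac{1}{92012 - \left(8145 - \left(-28\right) 8\right)} = \frac{1}{92012 - 8369} = \frac{1}{83643}$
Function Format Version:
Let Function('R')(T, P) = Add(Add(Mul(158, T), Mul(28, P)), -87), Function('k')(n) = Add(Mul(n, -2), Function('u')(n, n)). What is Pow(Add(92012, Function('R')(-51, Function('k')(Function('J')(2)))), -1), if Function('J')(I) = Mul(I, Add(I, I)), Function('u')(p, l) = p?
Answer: Rational(1, 83643) ≈ 1.1956e-5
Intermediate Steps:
Function('J')(I) = Mul(2, Pow(I, 2)) (Function('J')(I) = Mul(I, Mul(2, I)) = Mul(2, Pow(I, 2)))
Function('k')(n) = Mul(-1, n) (Function('k')(n) = Add(Mul(n, -2), n) = Add(Mul(-2, n), n) = Mul(-1, n))
Function('R')(T, P) = Add(-87, Mul(28, P), Mul(158, T)) (Function('R')(T, P) = Add(Add(Mul(28, P), Mul(158, T)), -87) = Add(-87, Mul(28, P), Mul(158, T)))
Pow(Add(92012, Function('R')(-51, Function('k')(Function('J')(2)))), -1) = Pow(Add(92012, Add(-87, Mul(28, Mul(-1, Mul(2, Pow(2, 2)))), Mul(158, -51))), -1) = Pow(Add(92012, Add(-87, Mul(28, Mul(-1, Mul(2, 4))), -8058)), -1) = Pow(Add(92012, Add(-87, Mul(28, Mul(-1, 8)), -8058)), -1) = Pow(Add(92012, Add(-87, Mul(28, -8), -8058)), -1) = Pow(Add(92012, Add(-87, -224, -8058)), -1) = Pow(Add(92012, -8369), -1) = Pow(83643, -1) = Rational(1, 83643)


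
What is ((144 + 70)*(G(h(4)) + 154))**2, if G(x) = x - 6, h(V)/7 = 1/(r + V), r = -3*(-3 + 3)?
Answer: 4107912649/4 ≈ 1.0270e+9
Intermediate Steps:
r = 0 (r = -3*0 = 0)
h(V) = 7/V (h(V) = 7/(0 + V) = 7/V)
G(x) = -6 + x
((144 + 70)*(G(h(4)) + 154))**2 = ((144 + 70)*((-6 + 7/4) + 154))**2 = (214*((-6 + 7*(1/4)) + 154))**2 = (214*((-6 + 7/4) + 154))**2 = (214*(-17/4 + 154))**2 = (214*(599/4))**2 = (64093/2)**2 = 4107912649/4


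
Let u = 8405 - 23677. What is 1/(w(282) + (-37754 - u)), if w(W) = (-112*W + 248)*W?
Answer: -1/8859234 ≈ -1.1288e-7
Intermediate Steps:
u = -15272
w(W) = W*(248 - 112*W) (w(W) = (248 - 112*W)*W = W*(248 - 112*W))
1/(w(282) + (-37754 - u)) = 1/(8*282*(31 - 14*282) + (-37754 - 1*(-15272))) = 1/(8*282*(31 - 3948) + (-37754 + 15272)) = 1/(8*282*(-3917) - 22482) = 1/(-8836752 - 22482) = 1/(-8859234) = -1/8859234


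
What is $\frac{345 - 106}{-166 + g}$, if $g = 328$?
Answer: $\frac{239}{162} \approx 1.4753$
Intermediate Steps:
$\frac{345 - 106}{-166 + g} = \frac{345 - 106}{-166 + 328} = \frac{239}{162}$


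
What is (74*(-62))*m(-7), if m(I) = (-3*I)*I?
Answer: 674436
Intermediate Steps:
m(I) = -3*I²
(74*(-62))*m(-7) = (74*(-62))*(-3*(-7)²) = -(-13764)*49 = -4588*(-147) = 674436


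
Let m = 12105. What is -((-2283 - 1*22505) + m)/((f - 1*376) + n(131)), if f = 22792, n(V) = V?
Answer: 12683/22547 ≈ 0.56251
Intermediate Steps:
-((-2283 - 1*22505) + m)/((f - 1*376) + n(131)) = -((-2283 - 1*22505) + 12105)/((22792 - 1*376) + 131) = -((-2283 - 22505) + 12105)/((22792 - 376) + 131) = -(-24788 + 12105)/(22416 + 131) = -(-12683)/22547 = -1*(-12683/22547) = 12683/22547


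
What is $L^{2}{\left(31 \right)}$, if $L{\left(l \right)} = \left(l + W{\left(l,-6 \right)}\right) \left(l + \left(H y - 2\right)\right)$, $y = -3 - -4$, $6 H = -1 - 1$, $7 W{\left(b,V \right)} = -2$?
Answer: $\frac{341880100}{441} \approx 7.7524 \cdot 10^{5}$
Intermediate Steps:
$W{\left(b,V \right)} = - \frac{2}{7}$ ($W{\left(b,V \right)} = \frac{1}{7} \left(-2\right) = - \frac{2}{7}$)
$H = - \frac{1}{3}$ ($H = \frac{-1 - 1}{6} = \frac{1}{6} \left(-2\right) = - \frac{1}{3} \approx -0.33333$)
$y = 1$ ($y = -3 + 4 = 1$)
$L{\left(l \right)} = \left(- \frac{7}{3} + l\right) \left(- \frac{2}{7} + l\right)$ ($L{\left(l \right)} = \left(l - \frac{2}{7}\right) \left(l - \frac{7}{3}\right) = \left(- \frac{2}{7} + l\right) \left(l - \frac{7}{3}\right) = \left(- \frac{2}{7} + l\right) \left(- \frac{7}{3} + l\right) = \left(- \frac{7}{3} + l\right) \left(- \frac{2}{7} + l\right)$)
$L^{2}{\left(31 \right)} = \left(\frac{2}{3} + 31^{2} - \frac{1705}{21}\right)^{2} = \left(\frac{2}{3} + 961 - \frac{1705}{21}\right)^{2} = \left(\frac{18490}{21}\right)^{2} = \frac{341880100}{441}$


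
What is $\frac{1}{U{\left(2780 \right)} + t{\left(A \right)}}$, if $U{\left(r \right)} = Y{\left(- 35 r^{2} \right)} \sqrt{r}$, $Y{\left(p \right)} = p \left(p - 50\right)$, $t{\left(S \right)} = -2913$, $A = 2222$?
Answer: $\frac{2913}{14882486635263234455352882199991514431} + \frac{146334035121400000 \sqrt{695}}{14882486635263234455352882199991514431} \approx 2.5922 \cdot 10^{-19}$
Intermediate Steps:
$Y{\left(p \right)} = p \left(-50 + p\right)$
$U{\left(r \right)} = - 35 r^{\frac{5}{2}} \left(-50 - 35 r^{2}\right)$ ($U{\left(r \right)} = - 35 r^{2} \left(-50 - 35 r^{2}\right) \sqrt{r} = - 35 r^{\frac{5}{2}} \left(-50 - 35 r^{2}\right)$)
$\frac{1}{U{\left(2780 \right)} + t{\left(A \right)}} = \frac{1}{2780^{\frac{5}{2}} \left(1750 + 1225 \cdot 2780^{2}\right) - 2913} = \frac{1}{15456800 \sqrt{695} \left(1750 + 1225 \cdot 7728400\right) - 2913} = \frac{1}{15456800 \sqrt{695} \left(1750 + 9467290000\right) - 2913} = \frac{1}{15456800 \sqrt{695} \cdot 9467291750 - 2913} = \frac{1}{146334035121400000 \sqrt{695} - 2913} = \frac{1}{-2913 + 146334035121400000 \sqrt{695}}$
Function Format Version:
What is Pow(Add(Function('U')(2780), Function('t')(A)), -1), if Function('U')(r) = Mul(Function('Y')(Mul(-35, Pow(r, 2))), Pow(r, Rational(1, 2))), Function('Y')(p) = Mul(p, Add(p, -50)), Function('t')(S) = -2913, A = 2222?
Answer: Add(Rational(2913, 14882486635263234455352882199991514431), Mul(Rational(146334035121400000, 14882486635263234455352882199991514431), Pow(695, Rational(1, 2)))) ≈ 2.5922e-19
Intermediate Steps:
Function('Y')(p) = Mul(p, Add(-50, p))
Function('U')(r) = Mul(-35, Pow(r, Rational(5, 2)), Add(-50, Mul(-35, Pow(r, 2)))) (Function('U')(r) = Mul(Mul(Mul(-35, Pow(r, 2)), Add(-50, Mul(-35, Pow(r, 2)))), Pow(r, Rational(1, 2))) = Mul(Mul(-35, Pow(r, 2), Add(-50, Mul(-35, Pow(r, 2)))), Pow(r, Rational(1, 2))) = Mul(-35, Pow(r, Rational(5, 2)), Add(-50, Mul(-35, Pow(r, 2)))))
Pow(Add(Function('U')(2780), Function('t')(A)), -1) = Pow(Add(Mul(Pow(2780, Rational(5, 2)), Add(1750, Mul(1225, Pow(2780, 2)))), -2913), -1) = Pow(Add(Mul(Mul(15456800, Pow(695, Rational(1, 2))), Add(1750, Mul(1225, 7728400))), -2913), -1) = Pow(Add(Mul(Mul(15456800, Pow(695, Rational(1, 2))), Add(1750, 9467290000)), -2913), -1) = Pow(Add(Mul(Mul(15456800, Pow(695, Rational(1, 2))), 9467291750), -2913), -1) = Pow(Add(Mul(146334035121400000, Pow(695, Rational(1, 2))), -2913), -1) = Pow(Add(-2913, Mul(146334035121400000, Pow(695, Rational(1, 2)))), -1)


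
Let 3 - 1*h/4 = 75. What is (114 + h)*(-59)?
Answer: 10266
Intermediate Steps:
h = -288 (h = 12 - 4*75 = 12 - 300 = -288)
(114 + h)*(-59) = (114 - 288)*(-59) = -174*(-59) = 10266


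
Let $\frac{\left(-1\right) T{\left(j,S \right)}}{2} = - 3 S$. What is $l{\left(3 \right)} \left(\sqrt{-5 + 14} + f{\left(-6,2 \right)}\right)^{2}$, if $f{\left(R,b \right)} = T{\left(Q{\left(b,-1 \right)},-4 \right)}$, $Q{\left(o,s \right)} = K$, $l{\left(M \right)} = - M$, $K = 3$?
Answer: $-1323$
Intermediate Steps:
$Q{\left(o,s \right)} = 3$
$T{\left(j,S \right)} = 6 S$ ($T{\left(j,S \right)} = - 2 \left(- 3 S\right) = 6 S$)
$f{\left(R,b \right)} = -24$ ($f{\left(R,b \right)} = 6 \left(-4\right) = -24$)
$l{\left(3 \right)} \left(\sqrt{-5 + 14} + f{\left(-6,2 \right)}\right)^{2} = \left(-1\right) 3 \left(\sqrt{-5 + 14} - 24\right)^{2} = - 3 \left(\sqrt{9} - 24\right)^{2} = - 3 \left(3 - 24\right)^{2} = - 3 \left(-21\right)^{2} = \left(-3\right) 441 = -1323$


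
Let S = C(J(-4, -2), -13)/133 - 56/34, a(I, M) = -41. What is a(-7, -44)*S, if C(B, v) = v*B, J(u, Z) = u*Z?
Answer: 225172/2261 ≈ 99.590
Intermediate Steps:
J(u, Z) = Z*u
C(B, v) = B*v
S = -5492/2261 (S = (-2*(-4)*(-13))/133 - 56/34 = (8*(-13))*(1/133) - 56*1/34 = -104*1/133 - 28/17 = -104/133 - 28/17 = -5492/2261 ≈ -2.4290)
a(-7, -44)*S = -41*(-5492/2261) = 225172/2261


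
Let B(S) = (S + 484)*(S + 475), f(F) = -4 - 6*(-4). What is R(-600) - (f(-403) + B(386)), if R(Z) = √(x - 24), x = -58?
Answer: -749090 + I*√82 ≈ -7.4909e+5 + 9.0554*I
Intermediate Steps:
f(F) = 20 (f(F) = -4 + 24 = 20)
B(S) = (475 + S)*(484 + S) (B(S) = (484 + S)*(475 + S) = (475 + S)*(484 + S))
R(Z) = I*√82 (R(Z) = √(-58 - 24) = √(-82) = I*√82)
R(-600) - (f(-403) + B(386)) = I*√82 - (20 + (229900 + 386² + 959*386)) = I*√82 - (20 + (229900 + 148996 + 370174)) = I*√82 - (20 + 749070) = I*√82 - 1*749090 = I*√82 - 749090 = -749090 + I*√82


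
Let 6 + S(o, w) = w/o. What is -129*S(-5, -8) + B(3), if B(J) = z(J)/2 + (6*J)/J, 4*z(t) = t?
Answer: 22959/40 ≈ 573.97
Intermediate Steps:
z(t) = t/4
S(o, w) = -6 + w/o
B(J) = 6 + J/8 (B(J) = (J/4)/2 + (6*J)/J = (J/4)*(1/2) + 6 = J/8 + 6 = 6 + J/8)
-129*S(-5, -8) + B(3) = -129*(-6 - 8/(-5)) + (6 + (1/8)*3) = -129*(-6 - 8*(-1/5)) + (6 + 3/8) = -129*(-6 + 8/5) + 51/8 = -129*(-22/5) + 51/8 = 2838/5 + 51/8 = 22959/40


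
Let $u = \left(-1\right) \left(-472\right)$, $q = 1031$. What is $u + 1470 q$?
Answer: $1516042$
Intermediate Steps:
$u = 472$
$u + 1470 q = 472 + 1470 \cdot 1031 = 472 + 1515570 = 1516042$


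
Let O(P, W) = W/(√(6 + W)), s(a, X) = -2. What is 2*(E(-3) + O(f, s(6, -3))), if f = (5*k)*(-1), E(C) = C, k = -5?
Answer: -8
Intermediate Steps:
f = 25 (f = (5*(-5))*(-1) = -25*(-1) = 25)
O(P, W) = W/√(6 + W)
2*(E(-3) + O(f, s(6, -3))) = 2*(-3 - 2/√(6 - 2)) = 2*(-3 - 2/√4) = 2*(-3 - 2*½) = 2*(-3 - 1) = 2*(-4) = -8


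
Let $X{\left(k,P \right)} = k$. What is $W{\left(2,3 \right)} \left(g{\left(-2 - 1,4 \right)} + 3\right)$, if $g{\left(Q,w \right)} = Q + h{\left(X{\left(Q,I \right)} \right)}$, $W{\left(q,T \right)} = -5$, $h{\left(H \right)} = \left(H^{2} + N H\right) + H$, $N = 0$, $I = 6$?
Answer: $-30$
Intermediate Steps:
$h{\left(H \right)} = H + H^{2}$ ($h{\left(H \right)} = \left(H^{2} + 0 H\right) + H = \left(H^{2} + 0\right) + H = H^{2} + H = H + H^{2}$)
$g{\left(Q,w \right)} = Q + Q \left(1 + Q\right)$
$W{\left(2,3 \right)} \left(g{\left(-2 - 1,4 \right)} + 3\right) = - 5 \left(\left(-2 - 1\right) \left(2 - 3\right) + 3\right) = - 5 \left(- 3 \left(2 - 3\right) + 3\right) = - 5 \left(\left(-3\right) \left(-1\right) + 3\right) = - 5 \left(3 + 3\right) = \left(-5\right) 6 = -30$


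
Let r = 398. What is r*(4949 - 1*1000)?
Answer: 1571702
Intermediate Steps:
r*(4949 - 1*1000) = 398*(4949 - 1*1000) = 398*(4949 - 1000) = 398*3949 = 1571702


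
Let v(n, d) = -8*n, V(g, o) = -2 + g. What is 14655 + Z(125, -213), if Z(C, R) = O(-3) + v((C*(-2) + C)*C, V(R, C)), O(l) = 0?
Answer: 139655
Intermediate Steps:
Z(C, R) = 8*C² (Z(C, R) = 0 - 8*(C*(-2) + C)*C = 0 - 8*(-2*C + C)*C = 0 - 8*(-C)*C = 0 - (-8)*C² = 0 + 8*C² = 8*C²)
14655 + Z(125, -213) = 14655 + 8*125² = 14655 + 8*15625 = 14655 + 125000 = 139655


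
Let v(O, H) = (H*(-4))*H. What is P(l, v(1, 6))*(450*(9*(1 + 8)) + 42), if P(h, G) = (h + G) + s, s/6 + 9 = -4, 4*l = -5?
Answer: -8146839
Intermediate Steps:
l = -5/4 (l = (¼)*(-5) = -5/4 ≈ -1.2500)
s = -78 (s = -54 + 6*(-4) = -54 - 24 = -78)
v(O, H) = -4*H² (v(O, H) = (-4*H)*H = -4*H²)
P(h, G) = -78 + G + h (P(h, G) = (h + G) - 78 = (G + h) - 78 = -78 + G + h)
P(l, v(1, 6))*(450*(9*(1 + 8)) + 42) = (-78 - 4*6² - 5/4)*(450*(9*(1 + 8)) + 42) = (-78 - 4*36 - 5/4)*(450*(9*9) + 42) = (-78 - 144 - 5/4)*(450*81 + 42) = -893*(36450 + 42)/4 = -893/4*36492 = -8146839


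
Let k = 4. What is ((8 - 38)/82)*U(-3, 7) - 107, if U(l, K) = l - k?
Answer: -4282/41 ≈ -104.44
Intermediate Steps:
U(l, K) = -4 + l (U(l, K) = l - 1*4 = l - 4 = -4 + l)
((8 - 38)/82)*U(-3, 7) - 107 = ((8 - 38)/82)*(-4 - 3) - 107 = -30*1/82*(-7) - 107 = -15/41*(-7) - 107 = 105/41 - 107 = -4282/41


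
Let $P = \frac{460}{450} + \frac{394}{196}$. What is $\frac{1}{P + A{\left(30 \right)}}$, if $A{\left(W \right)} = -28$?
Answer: $- \frac{4410}{110107} \approx -0.040052$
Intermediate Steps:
$P = \frac{13373}{4410}$ ($P = 460 \cdot \frac{1}{450} + 394 \cdot \frac{1}{196} = \frac{46}{45} + \frac{197}{98} = \frac{13373}{4410} \approx 3.0324$)
$\frac{1}{P + A{\left(30 \right)}} = \frac{1}{\frac{13373}{4410} - 28} = \frac{1}{- \frac{110107}{4410}} = - \frac{4410}{110107}$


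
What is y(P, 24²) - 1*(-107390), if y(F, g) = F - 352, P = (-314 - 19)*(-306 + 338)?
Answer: 96382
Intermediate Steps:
P = -10656 (P = -333*32 = -10656)
y(F, g) = -352 + F
y(P, 24²) - 1*(-107390) = (-352 - 10656) - 1*(-107390) = -11008 + 107390 = 96382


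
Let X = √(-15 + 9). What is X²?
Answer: -6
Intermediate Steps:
X = I*√6 (X = √(-6) = I*√6 ≈ 2.4495*I)
X² = (I*√6)² = -6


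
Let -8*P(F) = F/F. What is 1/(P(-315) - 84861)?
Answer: -8/678889 ≈ -1.1784e-5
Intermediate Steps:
P(F) = -⅛ (P(F) = -F/(8*F) = -⅛*1 = -⅛)
1/(P(-315) - 84861) = 1/(-⅛ - 84861) = 1/(-678889/8) = -8/678889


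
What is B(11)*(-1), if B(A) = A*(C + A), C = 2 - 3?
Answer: -110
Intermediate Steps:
C = -1
B(A) = A*(-1 + A)
B(11)*(-1) = (11*(-1 + 11))*(-1) = (11*10)*(-1) = 110*(-1) = -110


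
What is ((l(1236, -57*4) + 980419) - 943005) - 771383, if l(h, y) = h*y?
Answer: -1015777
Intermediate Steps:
((l(1236, -57*4) + 980419) - 943005) - 771383 = ((1236*(-57*4) + 980419) - 943005) - 771383 = ((1236*(-228) + 980419) - 943005) - 771383 = ((-281808 + 980419) - 943005) - 771383 = (698611 - 943005) - 771383 = -244394 - 771383 = -1015777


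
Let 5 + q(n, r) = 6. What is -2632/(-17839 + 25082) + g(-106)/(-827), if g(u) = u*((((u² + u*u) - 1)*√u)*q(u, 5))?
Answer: -2632/7243 + 2381926*I*√106/827 ≈ -0.36339 + 29653.0*I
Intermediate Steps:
q(n, r) = 1 (q(n, r) = -5 + 6 = 1)
g(u) = u^(3/2)*(-1 + 2*u²) (g(u) = u*((((u² + u*u) - 1)*√u)*1) = u*((((u² + u²) - 1)*√u)*1) = u*(((2*u² - 1)*√u)*1) = u*(((-1 + 2*u²)*√u)*1) = u*((√u*(-1 + 2*u²))*1) = u*(√u*(-1 + 2*u²)) = u^(3/2)*(-1 + 2*u²))
-2632/(-17839 + 25082) + g(-106)/(-827) = -2632/(-17839 + 25082) + ((-106)^(3/2)*(-1 + 2*(-106)²))/(-827) = -2632/7243 + ((-106*I*√106)*(-1 + 2*11236))*(-1/827) = -2632*1/7243 + ((-106*I*√106)*(-1 + 22472))*(-1/827) = -2632/7243 + (-106*I*√106*22471)*(-1/827) = -2632/7243 - 2381926*I*√106*(-1/827) = -2632/7243 + 2381926*I*√106/827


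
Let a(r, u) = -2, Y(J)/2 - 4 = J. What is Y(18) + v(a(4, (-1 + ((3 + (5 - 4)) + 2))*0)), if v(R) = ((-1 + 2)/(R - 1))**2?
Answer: 397/9 ≈ 44.111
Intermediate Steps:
Y(J) = 8 + 2*J
v(R) = (-1 + R)**(-2) (v(R) = (1/(-1 + R))**2 = (-1 + R)**(-2))
Y(18) + v(a(4, (-1 + ((3 + (5 - 4)) + 2))*0)) = (8 + 2*18) + (-1 - 2)**(-2) = (8 + 36) + (-3)**(-2) = 44 + 1/9 = 397/9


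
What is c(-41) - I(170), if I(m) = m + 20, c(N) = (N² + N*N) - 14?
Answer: 3158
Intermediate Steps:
c(N) = -14 + 2*N² (c(N) = (N² + N²) - 14 = 2*N² - 14 = -14 + 2*N²)
I(m) = 20 + m
c(-41) - I(170) = (-14 + 2*(-41)²) - (20 + 170) = (-14 + 2*1681) - 1*190 = (-14 + 3362) - 190 = 3348 - 190 = 3158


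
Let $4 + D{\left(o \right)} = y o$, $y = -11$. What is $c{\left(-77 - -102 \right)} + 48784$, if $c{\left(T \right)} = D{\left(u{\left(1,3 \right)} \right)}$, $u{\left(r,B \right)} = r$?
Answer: $48769$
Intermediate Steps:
$D{\left(o \right)} = -4 - 11 o$
$c{\left(T \right)} = -15$ ($c{\left(T \right)} = -4 - 11 = -15$)
$c{\left(-77 - -102 \right)} + 48784 = -15 + 48784 = 48769$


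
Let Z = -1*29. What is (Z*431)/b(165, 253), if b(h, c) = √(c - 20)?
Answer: -12499*√233/233 ≈ -818.84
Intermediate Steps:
Z = -29
b(h, c) = √(-20 + c)
(Z*431)/b(165, 253) = (-29*431)/(√(-20 + 253)) = -12499*√233/233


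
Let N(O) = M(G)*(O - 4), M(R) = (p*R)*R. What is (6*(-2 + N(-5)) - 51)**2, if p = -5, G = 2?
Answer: 1034289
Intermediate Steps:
M(R) = -5*R**2 (M(R) = (-5*R)*R = -5*R**2)
N(O) = 80 - 20*O (N(O) = (-5*2**2)*(O - 4) = (-5*4)*(-4 + O) = -20*(-4 + O) = 80 - 20*O)
(6*(-2 + N(-5)) - 51)**2 = (6*(-2 + (80 - 20*(-5))) - 51)**2 = (6*(-2 + (80 + 100)) - 51)**2 = (6*(-2 + 180) - 51)**2 = (6*178 - 51)**2 = (1068 - 51)**2 = 1017**2 = 1034289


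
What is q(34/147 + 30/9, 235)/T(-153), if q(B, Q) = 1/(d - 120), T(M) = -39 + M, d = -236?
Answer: 1/68352 ≈ 1.4630e-5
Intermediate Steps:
q(B, Q) = -1/356 (q(B, Q) = 1/(-236 - 120) = 1/(-356) = -1/356)
q(34/147 + 30/9, 235)/T(-153) = -1/(356*(-39 - 153)) = -1/356/(-192) = -1/356*(-1/192) = 1/68352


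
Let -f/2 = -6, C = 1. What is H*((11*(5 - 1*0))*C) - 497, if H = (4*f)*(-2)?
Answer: -5777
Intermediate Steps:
f = 12 (f = -2*(-6) = 12)
H = -96 (H = (4*12)*(-2) = 48*(-2) = -96)
H*((11*(5 - 1*0))*C) - 497 = -96*11*(5 - 1*0) - 497 = -96*11*(5 + 0) - 497 = -96*11*5 - 497 = -5280 - 497 = -5777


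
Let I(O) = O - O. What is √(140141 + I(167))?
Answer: √140141 ≈ 374.35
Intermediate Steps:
I(O) = 0
√(140141 + I(167)) = √(140141 + 0) = √140141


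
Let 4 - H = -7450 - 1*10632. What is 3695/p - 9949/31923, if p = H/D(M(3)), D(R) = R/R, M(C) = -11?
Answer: -61982129/577359378 ≈ -0.10735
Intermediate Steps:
H = 18086 (H = 4 - (-7450 - 1*10632) = 4 - (-7450 - 10632) = 4 - 1*(-18082) = 4 + 18082 = 18086)
D(R) = 1
p = 18086 (p = 18086/1 = 18086*1 = 18086)
3695/p - 9949/31923 = 3695/18086 - 9949/31923 = -61982129/577359378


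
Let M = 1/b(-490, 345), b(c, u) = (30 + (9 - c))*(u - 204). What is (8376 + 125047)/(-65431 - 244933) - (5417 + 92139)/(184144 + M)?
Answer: -4090976565146767/4262885795791388 ≈ -0.95967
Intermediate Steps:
b(c, u) = (-204 + u)*(39 - c) (b(c, u) = (39 - c)*(-204 + u) = (-204 + u)*(39 - c))
M = 1/74589 (M = 1/(-7956 + 39*345 + 204*(-490) - 1*(-490)*345) = 1/(-7956 + 13455 - 99960 + 169050) = 1/74589 ≈ 1.3407e-5)
(8376 + 125047)/(-65431 - 244933) - (5417 + 92139)/(184144 + M) = (8376 + 125047)/(-65431 - 244933) - (5417 + 92139)/(184144 + 1/74589) = 133423/(-310364) - 97556/13735116817/74589 = 133423*(-1/310364) - 97556*74589/13735116817 = -133423/310364 - 1*7276604484/13735116817 = -133423/310364 - 7276604484/13735116817 = -4090976565146767/4262885795791388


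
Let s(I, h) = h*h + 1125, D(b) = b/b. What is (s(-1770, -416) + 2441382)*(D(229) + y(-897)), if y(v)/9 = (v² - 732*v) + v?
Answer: 34375939096735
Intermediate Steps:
D(b) = 1
s(I, h) = 1125 + h² (s(I, h) = h² + 1125 = 1125 + h²)
y(v) = -6579*v + 9*v² (y(v) = 9*((v² - 732*v) + v) = 9*(v² - 731*v) = -6579*v + 9*v²)
(s(-1770, -416) + 2441382)*(D(229) + y(-897)) = ((1125 + (-416)²) + 2441382)*(1 + 9*(-897)*(-731 - 897)) = ((1125 + 173056) + 2441382)*(1 + 9*(-897)*(-1628)) = (174181 + 2441382)*(1 + 13142844) = 2615563*13142845 = 34375939096735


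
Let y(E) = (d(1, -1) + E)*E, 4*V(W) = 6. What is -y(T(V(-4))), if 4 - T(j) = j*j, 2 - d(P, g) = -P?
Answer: -133/16 ≈ -8.3125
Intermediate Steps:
V(W) = 3/2 (V(W) = (¼)*6 = 3/2)
d(P, g) = 2 + P (d(P, g) = 2 - (-1)*P = 2 + P)
T(j) = 4 - j² (T(j) = 4 - j*j = 4 - j²)
y(E) = E*(3 + E) (y(E) = ((2 + 1) + E)*E = (3 + E)*E = E*(3 + E))
-y(T(V(-4))) = -(4 - (3/2)²)*(3 + (4 - (3/2)²)) = -(4 - 1*9/4)*(3 + (4 - 1*9/4)) = -(4 - 9/4)*(3 + (4 - 9/4)) = -7*(3 + 7/4)/4 = -7*19/(4*4) = -1*133/16 = -133/16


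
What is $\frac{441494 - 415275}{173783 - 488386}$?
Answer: $- \frac{26219}{314603} \approx -0.08334$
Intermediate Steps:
$\frac{441494 - 415275}{173783 - 488386} = \frac{26219}{-314603} = 26219 \left(- \frac{1}{314603}\right) = - \frac{26219}{314603}$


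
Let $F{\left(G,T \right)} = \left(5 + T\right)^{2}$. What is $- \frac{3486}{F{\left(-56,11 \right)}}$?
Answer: $- \frac{1743}{128} \approx -13.617$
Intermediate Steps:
$- \frac{3486}{F{\left(-56,11 \right)}} = - \frac{3486}{\left(5 + 11\right)^{2}} = - \frac{3486}{16^{2}} = - \frac{3486}{256} = \left(-3486\right) \frac{1}{256} = - \frac{1743}{128}$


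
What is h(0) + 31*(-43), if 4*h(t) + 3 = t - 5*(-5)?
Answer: -2655/2 ≈ -1327.5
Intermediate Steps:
h(t) = 11/2 + t/4 (h(t) = -¾ + (t - 5*(-5))/4 = -¾ + (t + 25)/4 = -¾ + (25 + t)/4 = -¾ + (25/4 + t/4) = 11/2 + t/4)
h(0) + 31*(-43) = (11/2 + (¼)*0) + 31*(-43) = (11/2 + 0) - 1333 = 11/2 - 1333 = -2655/2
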